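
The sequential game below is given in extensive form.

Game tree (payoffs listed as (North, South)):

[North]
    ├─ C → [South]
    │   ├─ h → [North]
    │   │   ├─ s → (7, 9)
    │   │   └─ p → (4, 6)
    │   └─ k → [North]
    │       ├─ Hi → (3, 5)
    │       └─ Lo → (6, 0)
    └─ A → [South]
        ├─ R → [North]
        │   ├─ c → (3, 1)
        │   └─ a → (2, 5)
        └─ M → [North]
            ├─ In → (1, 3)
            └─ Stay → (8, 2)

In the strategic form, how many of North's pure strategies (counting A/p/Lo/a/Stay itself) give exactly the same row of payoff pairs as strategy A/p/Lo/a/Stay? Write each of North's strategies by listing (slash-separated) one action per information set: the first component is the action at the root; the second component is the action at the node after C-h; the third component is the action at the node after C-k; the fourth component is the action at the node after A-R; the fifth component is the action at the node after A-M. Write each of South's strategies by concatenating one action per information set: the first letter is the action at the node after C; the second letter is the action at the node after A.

4

Row for A/p/Lo/a/Stay (columns hR, hM, kR, kM): (2,5) (8,2) (2,5) (8,2).
Under A/p/Lo/a/Stay, North's choice at the node after C-h and at the node after C-k can never be reached regardless of what South does, so varying those choices leaves every outcome unchanged.
Holding the reachable choices fixed and varying the unreachable ones freely already gives 2 × 2 = 4 equivalent strategies.
No other strategy reproduces this row, so those 4 are the full class: A/s/Hi/a/Stay, A/s/Lo/a/Stay, A/p/Hi/a/Stay, A/p/Lo/a/Stay.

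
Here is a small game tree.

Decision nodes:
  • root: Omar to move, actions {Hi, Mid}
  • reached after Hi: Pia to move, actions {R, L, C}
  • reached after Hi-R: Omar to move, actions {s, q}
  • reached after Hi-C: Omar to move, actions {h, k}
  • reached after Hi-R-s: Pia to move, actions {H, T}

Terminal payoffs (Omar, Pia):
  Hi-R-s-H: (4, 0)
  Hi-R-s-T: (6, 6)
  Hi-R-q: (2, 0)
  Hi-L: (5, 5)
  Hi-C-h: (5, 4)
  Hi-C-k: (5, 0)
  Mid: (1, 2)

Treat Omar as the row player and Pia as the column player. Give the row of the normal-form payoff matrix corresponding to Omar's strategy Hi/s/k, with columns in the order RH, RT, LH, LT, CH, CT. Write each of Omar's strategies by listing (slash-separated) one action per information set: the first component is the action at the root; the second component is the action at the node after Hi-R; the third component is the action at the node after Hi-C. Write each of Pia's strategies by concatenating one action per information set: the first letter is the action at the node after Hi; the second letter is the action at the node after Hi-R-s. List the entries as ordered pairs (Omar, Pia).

vs RH: Omar plays Hi → Pia plays R at [Hi] → Omar plays s at [Hi-R] → Pia plays H at [Hi-R-s] → (4, 0)
vs RT: Omar plays Hi → Pia plays R at [Hi] → Omar plays s at [Hi-R] → Pia plays T at [Hi-R-s] → (6, 6)
vs LH: Omar plays Hi → Pia plays L at [Hi] → (5, 5)
vs LT: Omar plays Hi → Pia plays L at [Hi] → (5, 5)
vs CH: Omar plays Hi → Pia plays C at [Hi] → Omar plays k at [Hi-C] → (5, 0)
vs CT: Omar plays Hi → Pia plays C at [Hi] → Omar plays k at [Hi-C] → (5, 0)

(4,0) (6,6) (5,5) (5,5) (5,0) (5,0)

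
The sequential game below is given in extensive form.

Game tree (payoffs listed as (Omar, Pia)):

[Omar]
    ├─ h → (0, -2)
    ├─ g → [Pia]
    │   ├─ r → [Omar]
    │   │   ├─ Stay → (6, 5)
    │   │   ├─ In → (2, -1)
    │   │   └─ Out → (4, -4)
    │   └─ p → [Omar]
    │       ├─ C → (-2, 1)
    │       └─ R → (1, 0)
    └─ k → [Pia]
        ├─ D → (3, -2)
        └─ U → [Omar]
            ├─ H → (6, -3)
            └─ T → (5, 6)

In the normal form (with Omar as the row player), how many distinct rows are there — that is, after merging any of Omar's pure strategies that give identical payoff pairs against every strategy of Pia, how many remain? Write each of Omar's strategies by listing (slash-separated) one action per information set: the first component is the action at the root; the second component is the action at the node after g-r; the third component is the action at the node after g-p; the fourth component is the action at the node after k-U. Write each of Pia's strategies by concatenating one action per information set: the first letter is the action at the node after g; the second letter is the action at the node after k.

Omar has 36 pure strategies: h/Stay/C/H, h/Stay/C/T, h/Stay/R/H, h/Stay/R/T, h/In/C/H, h/In/C/T, h/In/R/H, h/In/R/T, h/Out/C/H, h/Out/C/T, h/Out/R/H, h/Out/R/T, g/Stay/C/H, g/Stay/C/T, g/Stay/R/H, g/Stay/R/T, g/In/C/H, g/In/C/T, g/In/R/H, g/In/R/T, g/Out/C/H, g/Out/C/T, g/Out/R/H, g/Out/R/T, k/Stay/C/H, k/Stay/C/T, k/Stay/R/H, k/Stay/R/T, k/In/C/H, k/In/C/T, k/In/R/H, k/In/R/T, k/Out/C/H, k/Out/C/T, k/Out/R/H, k/Out/R/T. Columns: rD, rU, pD, pU.
{h/Stay/C/H, h/Stay/C/T, h/Stay/R/H, h/Stay/R/T, h/In/C/H, h/In/C/T, h/In/R/H, h/In/R/T, h/Out/C/H, h/Out/C/T, h/Out/R/H, h/Out/R/T} → row (0,-2) (0,-2) (0,-2) (0,-2)
{g/Stay/C/H, g/Stay/C/T} → row (6,5) (6,5) (-2,1) (-2,1)
{g/Stay/R/H, g/Stay/R/T} → row (6,5) (6,5) (1,0) (1,0)
{g/In/C/H, g/In/C/T} → row (2,-1) (2,-1) (-2,1) (-2,1)
{g/In/R/H, g/In/R/T} → row (2,-1) (2,-1) (1,0) (1,0)
{g/Out/C/H, g/Out/C/T} → row (4,-4) (4,-4) (-2,1) (-2,1)
{g/Out/R/H, g/Out/R/T} → row (4,-4) (4,-4) (1,0) (1,0)
{k/Stay/C/H, k/Stay/R/H, k/In/C/H, k/In/R/H, k/Out/C/H, k/Out/R/H} → row (3,-2) (6,-3) (3,-2) (6,-3)
{k/Stay/C/T, k/Stay/R/T, k/In/C/T, k/In/R/T, k/Out/C/T, k/Out/R/T} → row (3,-2) (5,6) (3,-2) (5,6)
That's 9 distinct rows out of 36 strategies.

9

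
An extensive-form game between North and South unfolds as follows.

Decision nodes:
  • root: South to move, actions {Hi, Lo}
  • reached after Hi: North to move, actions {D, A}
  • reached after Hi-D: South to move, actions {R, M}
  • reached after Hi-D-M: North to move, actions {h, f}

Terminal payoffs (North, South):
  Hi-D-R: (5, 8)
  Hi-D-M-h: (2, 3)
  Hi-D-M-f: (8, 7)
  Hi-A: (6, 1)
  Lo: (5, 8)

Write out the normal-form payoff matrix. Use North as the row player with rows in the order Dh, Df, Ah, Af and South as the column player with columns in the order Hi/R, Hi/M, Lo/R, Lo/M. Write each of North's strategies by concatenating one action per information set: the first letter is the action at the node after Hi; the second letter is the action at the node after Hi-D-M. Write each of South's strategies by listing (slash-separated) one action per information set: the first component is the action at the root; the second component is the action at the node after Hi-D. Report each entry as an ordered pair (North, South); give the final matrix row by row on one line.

Dh: (5,8) (2,3) (5,8) (5,8) | Df: (5,8) (8,7) (5,8) (5,8) | Ah: (6,1) (6,1) (5,8) (5,8) | Af: (6,1) (6,1) (5,8) (5,8)

Row Dh: Hi/R→(5,8), Hi/M→(2,3), Lo/R→(5,8), Lo/M→(5,8)
Row Df: Hi/R→(5,8), Hi/M→(8,7), Lo/R→(5,8), Lo/M→(5,8)
Row Ah: Hi/R→(6,1), Hi/M→(6,1), Lo/R→(5,8), Lo/M→(5,8)
Row Af: Hi/R→(6,1), Hi/M→(6,1), Lo/R→(5,8), Lo/M→(5,8)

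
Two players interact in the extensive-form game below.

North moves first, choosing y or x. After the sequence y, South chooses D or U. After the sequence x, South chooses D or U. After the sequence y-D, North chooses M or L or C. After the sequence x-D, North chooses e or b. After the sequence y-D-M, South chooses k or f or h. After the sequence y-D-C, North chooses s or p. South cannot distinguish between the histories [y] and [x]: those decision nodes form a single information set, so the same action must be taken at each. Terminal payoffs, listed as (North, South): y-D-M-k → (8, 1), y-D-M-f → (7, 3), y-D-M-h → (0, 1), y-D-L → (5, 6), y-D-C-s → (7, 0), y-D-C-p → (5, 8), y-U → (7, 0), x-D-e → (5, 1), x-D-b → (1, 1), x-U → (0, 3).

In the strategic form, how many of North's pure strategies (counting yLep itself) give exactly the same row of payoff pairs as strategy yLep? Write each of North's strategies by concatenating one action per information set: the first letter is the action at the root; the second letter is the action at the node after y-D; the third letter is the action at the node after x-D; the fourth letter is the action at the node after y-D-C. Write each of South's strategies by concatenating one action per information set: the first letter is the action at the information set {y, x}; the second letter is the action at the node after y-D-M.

4

Row for yLep (columns Dk, Df, Dh, Uk, Uf, Uh): (5,6) (5,6) (5,6) (7,0) (7,0) (7,0).
Under yLep, North's choice at the node after x-D and at the node after y-D-C can never be reached regardless of what South does, so varying those choices leaves every outcome unchanged.
Holding the reachable choices fixed and varying the unreachable ones freely already gives 2 × 2 = 4 equivalent strategies.
No other strategy reproduces this row, so those 4 are the full class: yLes, yLep, yLbs, yLbp.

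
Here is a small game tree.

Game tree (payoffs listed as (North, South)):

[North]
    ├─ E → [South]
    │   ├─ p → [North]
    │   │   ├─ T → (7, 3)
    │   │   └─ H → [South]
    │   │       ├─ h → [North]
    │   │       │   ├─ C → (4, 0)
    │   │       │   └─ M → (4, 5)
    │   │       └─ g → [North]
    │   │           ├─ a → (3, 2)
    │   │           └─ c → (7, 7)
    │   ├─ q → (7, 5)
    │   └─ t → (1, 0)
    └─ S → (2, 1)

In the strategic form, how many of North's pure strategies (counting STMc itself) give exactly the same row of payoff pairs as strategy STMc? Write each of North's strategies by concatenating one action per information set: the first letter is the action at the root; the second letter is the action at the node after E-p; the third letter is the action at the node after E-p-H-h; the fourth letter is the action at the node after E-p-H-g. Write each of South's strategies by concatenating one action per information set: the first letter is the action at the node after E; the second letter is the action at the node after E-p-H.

8

Row for STMc (columns ph, pg, qh, qg, th, tg): (2,1) (2,1) (2,1) (2,1) (2,1) (2,1).
Under STMc, North's choice at the node after E-p and at the node after E-p-H-h and at the node after E-p-H-g can never be reached regardless of what South does, so varying those choices leaves every outcome unchanged.
Holding the reachable choices fixed and varying the unreachable ones freely already gives 2 × 2 × 2 = 8 equivalent strategies.
No other strategy reproduces this row, so those 8 are the full class: STCa, STCc, STMa, STMc, SHCa, SHCc, SHMa, SHMc.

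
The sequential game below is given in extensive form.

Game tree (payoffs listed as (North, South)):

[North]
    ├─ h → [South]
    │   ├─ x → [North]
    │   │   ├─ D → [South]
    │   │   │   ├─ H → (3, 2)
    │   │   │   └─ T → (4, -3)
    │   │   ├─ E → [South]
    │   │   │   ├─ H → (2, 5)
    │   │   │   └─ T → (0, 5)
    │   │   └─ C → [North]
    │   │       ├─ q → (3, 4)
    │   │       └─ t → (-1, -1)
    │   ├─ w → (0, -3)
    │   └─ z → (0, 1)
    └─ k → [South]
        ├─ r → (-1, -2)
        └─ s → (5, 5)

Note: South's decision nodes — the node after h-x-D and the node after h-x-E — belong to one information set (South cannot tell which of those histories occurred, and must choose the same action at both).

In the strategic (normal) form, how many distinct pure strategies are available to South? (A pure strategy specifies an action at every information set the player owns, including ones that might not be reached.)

South owns the node after h with actions {x, w, z} — three choices.
South owns the node after k with actions {r, s} — two choices.
South owns the information set {h-x-D, h-x-E} with actions {H, T} — two choices.
A pure strategy fixes one action at each information set independently, so the count is the product 3 × 2 × 2 = 12.

12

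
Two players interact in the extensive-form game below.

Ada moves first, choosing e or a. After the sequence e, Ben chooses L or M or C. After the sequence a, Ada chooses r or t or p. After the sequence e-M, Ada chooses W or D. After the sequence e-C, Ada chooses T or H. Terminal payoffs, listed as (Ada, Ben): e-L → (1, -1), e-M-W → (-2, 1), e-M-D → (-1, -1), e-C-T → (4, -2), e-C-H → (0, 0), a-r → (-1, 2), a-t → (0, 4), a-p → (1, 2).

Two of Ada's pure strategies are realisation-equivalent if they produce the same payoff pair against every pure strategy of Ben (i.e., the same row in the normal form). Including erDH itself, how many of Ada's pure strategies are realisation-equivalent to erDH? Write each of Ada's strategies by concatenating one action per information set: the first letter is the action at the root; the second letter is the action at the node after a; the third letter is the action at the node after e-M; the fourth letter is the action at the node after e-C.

3

Row for erDH (columns L, M, C): (1,-1) (-1,-1) (0,0).
Under erDH, Ada's choice at the node after a can never be reached regardless of what Ben does, so varying those choices leaves every outcome unchanged.
Holding the reachable choices fixed and varying the unreachable one freely already gives 3 equivalent strategies.
No other strategy reproduces this row, so those 3 are the full class: erDH, etDH, epDH.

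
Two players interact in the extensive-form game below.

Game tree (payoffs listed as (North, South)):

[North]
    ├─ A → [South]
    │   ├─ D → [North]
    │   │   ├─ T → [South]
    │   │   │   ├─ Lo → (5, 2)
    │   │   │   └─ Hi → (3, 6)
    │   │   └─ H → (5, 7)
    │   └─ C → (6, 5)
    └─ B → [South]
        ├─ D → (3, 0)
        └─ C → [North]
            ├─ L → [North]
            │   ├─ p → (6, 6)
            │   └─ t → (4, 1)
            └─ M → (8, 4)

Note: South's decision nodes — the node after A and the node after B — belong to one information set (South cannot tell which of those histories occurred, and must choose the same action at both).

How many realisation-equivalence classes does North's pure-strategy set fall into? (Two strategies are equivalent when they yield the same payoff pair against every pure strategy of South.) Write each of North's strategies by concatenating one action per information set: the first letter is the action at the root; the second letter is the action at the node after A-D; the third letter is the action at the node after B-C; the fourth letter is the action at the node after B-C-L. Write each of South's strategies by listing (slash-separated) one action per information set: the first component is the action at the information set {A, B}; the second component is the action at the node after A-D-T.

5

North has 16 pure strategies: ATLp, ATLt, ATMp, ATMt, AHLp, AHLt, AHMp, AHMt, BTLp, BTLt, BTMp, BTMt, BHLp, BHLt, BHMp, BHMt. Columns: D/Lo, D/Hi, C/Lo, C/Hi.
{ATLp, ATLt, ATMp, ATMt} → row (5,2) (3,6) (6,5) (6,5)
{AHLp, AHLt, AHMp, AHMt} → row (5,7) (5,7) (6,5) (6,5)
{BTLp, BHLp} → row (3,0) (3,0) (6,6) (6,6)
{BTLt, BHLt} → row (3,0) (3,0) (4,1) (4,1)
{BTMp, BTMt, BHMp, BHMt} → row (3,0) (3,0) (8,4) (8,4)
That's 5 distinct rows out of 16 strategies.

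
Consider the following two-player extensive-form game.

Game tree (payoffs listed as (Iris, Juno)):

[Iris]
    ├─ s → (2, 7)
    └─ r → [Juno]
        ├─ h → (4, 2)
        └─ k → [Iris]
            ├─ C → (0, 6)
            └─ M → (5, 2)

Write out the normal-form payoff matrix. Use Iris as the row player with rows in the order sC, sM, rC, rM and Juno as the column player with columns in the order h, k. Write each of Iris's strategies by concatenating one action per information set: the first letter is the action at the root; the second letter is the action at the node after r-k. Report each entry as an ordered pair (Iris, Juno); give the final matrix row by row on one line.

sC: (2,7) (2,7) | sM: (2,7) (2,7) | rC: (4,2) (0,6) | rM: (4,2) (5,2)

Row sC: h→(2,7), k→(2,7)
Row sM: h→(2,7), k→(2,7)
Row rC: h→(4,2), k→(0,6)
Row rM: h→(4,2), k→(5,2)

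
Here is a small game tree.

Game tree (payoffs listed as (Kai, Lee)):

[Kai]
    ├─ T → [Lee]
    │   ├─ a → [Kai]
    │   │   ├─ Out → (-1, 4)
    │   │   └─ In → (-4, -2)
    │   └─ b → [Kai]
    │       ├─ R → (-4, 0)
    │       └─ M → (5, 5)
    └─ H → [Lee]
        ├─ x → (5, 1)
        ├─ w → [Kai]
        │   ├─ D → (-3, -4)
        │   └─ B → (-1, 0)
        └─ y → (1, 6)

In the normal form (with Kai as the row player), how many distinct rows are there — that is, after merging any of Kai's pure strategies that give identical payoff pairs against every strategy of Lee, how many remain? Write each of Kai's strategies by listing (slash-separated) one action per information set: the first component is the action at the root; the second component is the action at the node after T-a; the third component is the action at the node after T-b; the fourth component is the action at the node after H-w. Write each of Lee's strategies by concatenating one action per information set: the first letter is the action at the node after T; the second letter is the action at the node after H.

Kai has 16 pure strategies: T/Out/R/D, T/Out/R/B, T/Out/M/D, T/Out/M/B, T/In/R/D, T/In/R/B, T/In/M/D, T/In/M/B, H/Out/R/D, H/Out/R/B, H/Out/M/D, H/Out/M/B, H/In/R/D, H/In/R/B, H/In/M/D, H/In/M/B. Columns: ax, aw, ay, bx, bw, by.
{T/Out/R/D, T/Out/R/B} → row (-1,4) (-1,4) (-1,4) (-4,0) (-4,0) (-4,0)
{T/Out/M/D, T/Out/M/B} → row (-1,4) (-1,4) (-1,4) (5,5) (5,5) (5,5)
{T/In/R/D, T/In/R/B} → row (-4,-2) (-4,-2) (-4,-2) (-4,0) (-4,0) (-4,0)
{T/In/M/D, T/In/M/B} → row (-4,-2) (-4,-2) (-4,-2) (5,5) (5,5) (5,5)
{H/Out/R/D, H/Out/M/D, H/In/R/D, H/In/M/D} → row (5,1) (-3,-4) (1,6) (5,1) (-3,-4) (1,6)
{H/Out/R/B, H/Out/M/B, H/In/R/B, H/In/M/B} → row (5,1) (-1,0) (1,6) (5,1) (-1,0) (1,6)
That's 6 distinct rows out of 16 strategies.

6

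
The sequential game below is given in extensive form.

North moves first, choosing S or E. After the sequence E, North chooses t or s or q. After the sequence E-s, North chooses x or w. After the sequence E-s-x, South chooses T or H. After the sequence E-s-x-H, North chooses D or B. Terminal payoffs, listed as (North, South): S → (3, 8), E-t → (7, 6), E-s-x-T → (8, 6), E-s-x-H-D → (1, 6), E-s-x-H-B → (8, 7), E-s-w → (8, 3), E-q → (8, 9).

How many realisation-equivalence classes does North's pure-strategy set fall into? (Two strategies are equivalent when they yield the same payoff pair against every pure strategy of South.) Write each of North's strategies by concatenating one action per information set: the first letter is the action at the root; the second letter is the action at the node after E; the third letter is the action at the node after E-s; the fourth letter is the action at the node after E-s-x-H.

North has 24 pure strategies: StxD, StxB, StwD, StwB, SsxD, SsxB, SswD, SswB, SqxD, SqxB, SqwD, SqwB, EtxD, EtxB, EtwD, EtwB, EsxD, EsxB, EswD, EswB, EqxD, EqxB, EqwD, EqwB. Columns: T, H.
{StxD, StxB, StwD, StwB, SsxD, SsxB, SswD, SswB, SqxD, SqxB, SqwD, SqwB} → row (3,8) (3,8)
{EtxD, EtxB, EtwD, EtwB} → row (7,6) (7,6)
{EsxD} → row (8,6) (1,6)
{EsxB} → row (8,6) (8,7)
{EswD, EswB} → row (8,3) (8,3)
{EqxD, EqxB, EqwD, EqwB} → row (8,9) (8,9)
That's 6 distinct rows out of 24 strategies.

6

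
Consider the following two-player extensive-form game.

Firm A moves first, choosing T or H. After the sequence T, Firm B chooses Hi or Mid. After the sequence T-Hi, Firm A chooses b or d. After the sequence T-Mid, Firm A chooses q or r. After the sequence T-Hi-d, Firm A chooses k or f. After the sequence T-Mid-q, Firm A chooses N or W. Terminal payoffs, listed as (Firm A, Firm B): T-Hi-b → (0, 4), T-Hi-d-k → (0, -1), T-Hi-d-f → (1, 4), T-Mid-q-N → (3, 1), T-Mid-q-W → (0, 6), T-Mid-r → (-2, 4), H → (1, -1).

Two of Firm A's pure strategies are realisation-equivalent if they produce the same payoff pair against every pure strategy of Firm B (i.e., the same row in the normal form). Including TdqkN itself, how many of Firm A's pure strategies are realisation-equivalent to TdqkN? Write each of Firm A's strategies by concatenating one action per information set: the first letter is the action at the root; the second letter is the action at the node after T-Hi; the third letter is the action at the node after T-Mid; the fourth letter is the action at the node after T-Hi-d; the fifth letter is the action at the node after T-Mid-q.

Row for TdqkN (columns Hi, Mid): (0,-1) (3,1).
Every one of Firm A's information sets is on the play path for some reply by Firm B when Firm A follows TdqkN.
Changing the action at any of them therefore changes at least one column, so only TdqkN itself gives this row.

1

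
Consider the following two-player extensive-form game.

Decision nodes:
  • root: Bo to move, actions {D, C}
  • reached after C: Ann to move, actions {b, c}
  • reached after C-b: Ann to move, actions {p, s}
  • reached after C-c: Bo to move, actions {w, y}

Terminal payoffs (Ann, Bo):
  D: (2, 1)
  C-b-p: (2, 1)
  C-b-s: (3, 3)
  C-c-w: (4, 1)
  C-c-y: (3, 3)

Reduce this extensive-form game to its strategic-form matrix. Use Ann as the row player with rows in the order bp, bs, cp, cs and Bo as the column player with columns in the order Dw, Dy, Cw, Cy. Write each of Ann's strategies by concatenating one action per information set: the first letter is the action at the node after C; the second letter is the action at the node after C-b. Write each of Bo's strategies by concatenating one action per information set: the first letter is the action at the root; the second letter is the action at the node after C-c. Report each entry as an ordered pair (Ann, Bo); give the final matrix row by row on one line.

Row bp: Dw→(2,1), Dy→(2,1), Cw→(2,1), Cy→(2,1)
Row bs: Dw→(2,1), Dy→(2,1), Cw→(3,3), Cy→(3,3)
Row cp: Dw→(2,1), Dy→(2,1), Cw→(4,1), Cy→(3,3)
Row cs: Dw→(2,1), Dy→(2,1), Cw→(4,1), Cy→(3,3)

bp: (2,1) (2,1) (2,1) (2,1) | bs: (2,1) (2,1) (3,3) (3,3) | cp: (2,1) (2,1) (4,1) (3,3) | cs: (2,1) (2,1) (4,1) (3,3)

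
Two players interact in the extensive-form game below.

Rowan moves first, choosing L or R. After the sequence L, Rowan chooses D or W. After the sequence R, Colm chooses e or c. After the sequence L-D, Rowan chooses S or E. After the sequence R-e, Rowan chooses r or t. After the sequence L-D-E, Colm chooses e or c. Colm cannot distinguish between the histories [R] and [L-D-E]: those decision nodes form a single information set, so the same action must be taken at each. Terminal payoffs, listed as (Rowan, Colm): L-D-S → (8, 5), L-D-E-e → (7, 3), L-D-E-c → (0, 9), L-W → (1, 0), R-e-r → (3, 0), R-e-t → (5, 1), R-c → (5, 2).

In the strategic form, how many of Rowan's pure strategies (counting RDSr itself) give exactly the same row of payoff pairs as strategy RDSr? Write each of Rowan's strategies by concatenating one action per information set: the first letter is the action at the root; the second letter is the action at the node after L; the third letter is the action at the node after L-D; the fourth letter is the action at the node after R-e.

4

Row for RDSr (columns e, c): (3,0) (5,2).
Under RDSr, Rowan's choice at the node after L and at the node after L-D can never be reached regardless of what Colm does, so varying those choices leaves every outcome unchanged.
Holding the reachable choices fixed and varying the unreachable ones freely already gives 2 × 2 = 4 equivalent strategies.
No other strategy reproduces this row, so those 4 are the full class: RDSr, RDEr, RWSr, RWEr.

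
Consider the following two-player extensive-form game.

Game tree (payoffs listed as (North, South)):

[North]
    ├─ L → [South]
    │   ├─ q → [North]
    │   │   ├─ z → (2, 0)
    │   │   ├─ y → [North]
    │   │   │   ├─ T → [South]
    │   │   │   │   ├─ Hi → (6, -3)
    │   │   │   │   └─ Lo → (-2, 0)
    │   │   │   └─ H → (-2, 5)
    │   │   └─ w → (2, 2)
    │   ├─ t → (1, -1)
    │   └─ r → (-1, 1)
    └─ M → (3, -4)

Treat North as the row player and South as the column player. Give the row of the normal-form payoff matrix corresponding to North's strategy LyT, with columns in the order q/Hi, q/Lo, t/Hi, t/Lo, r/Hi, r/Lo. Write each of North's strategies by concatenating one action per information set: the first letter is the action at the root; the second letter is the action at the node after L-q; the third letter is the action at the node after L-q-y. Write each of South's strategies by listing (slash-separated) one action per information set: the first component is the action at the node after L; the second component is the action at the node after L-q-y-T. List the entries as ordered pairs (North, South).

(6,-3) (-2,0) (1,-1) (1,-1) (-1,1) (-1,1)

vs q/Hi: North plays L → South plays q at [L] → North plays y at [L-q] → North plays T at [L-q-y] → South plays Hi at [L-q-y-T] → (6, -3)
vs q/Lo: North plays L → South plays q at [L] → North plays y at [L-q] → North plays T at [L-q-y] → South plays Lo at [L-q-y-T] → (-2, 0)
vs t/Hi: North plays L → South plays t at [L] → (1, -1)
vs t/Lo: North plays L → South plays t at [L] → (1, -1)
vs r/Hi: North plays L → South plays r at [L] → (-1, 1)
vs r/Lo: North plays L → South plays r at [L] → (-1, 1)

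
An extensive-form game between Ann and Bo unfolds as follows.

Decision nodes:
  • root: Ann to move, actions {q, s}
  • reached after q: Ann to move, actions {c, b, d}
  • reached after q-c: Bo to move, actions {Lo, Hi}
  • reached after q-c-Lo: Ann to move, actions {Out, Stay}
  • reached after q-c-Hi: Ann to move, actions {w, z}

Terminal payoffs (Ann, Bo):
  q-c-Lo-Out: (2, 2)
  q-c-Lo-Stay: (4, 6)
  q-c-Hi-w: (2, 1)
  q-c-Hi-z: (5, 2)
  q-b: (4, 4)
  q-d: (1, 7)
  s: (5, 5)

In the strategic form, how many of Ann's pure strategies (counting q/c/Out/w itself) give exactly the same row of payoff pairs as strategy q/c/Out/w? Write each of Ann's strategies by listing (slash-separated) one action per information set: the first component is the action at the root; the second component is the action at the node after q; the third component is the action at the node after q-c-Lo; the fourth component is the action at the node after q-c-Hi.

1

Row for q/c/Out/w (columns Lo, Hi): (2,2) (2,1).
Every one of Ann's information sets is on the play path for some reply by Bo when Ann follows q/c/Out/w.
Changing the action at any of them therefore changes at least one column, so only q/c/Out/w itself gives this row.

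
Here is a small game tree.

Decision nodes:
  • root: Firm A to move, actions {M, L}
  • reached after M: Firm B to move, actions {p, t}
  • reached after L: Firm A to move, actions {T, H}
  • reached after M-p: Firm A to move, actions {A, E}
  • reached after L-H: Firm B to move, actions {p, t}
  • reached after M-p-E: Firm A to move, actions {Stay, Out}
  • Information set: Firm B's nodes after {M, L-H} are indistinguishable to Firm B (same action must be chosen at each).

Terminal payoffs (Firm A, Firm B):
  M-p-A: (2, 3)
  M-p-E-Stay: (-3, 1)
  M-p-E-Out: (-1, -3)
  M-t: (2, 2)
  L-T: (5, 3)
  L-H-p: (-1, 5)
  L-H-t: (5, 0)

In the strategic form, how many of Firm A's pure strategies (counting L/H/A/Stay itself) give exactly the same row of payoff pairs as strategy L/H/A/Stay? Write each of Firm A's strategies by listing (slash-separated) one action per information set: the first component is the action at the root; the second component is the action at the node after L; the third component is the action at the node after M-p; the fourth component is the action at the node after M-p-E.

Row for L/H/A/Stay (columns p, t): (-1,5) (5,0).
Under L/H/A/Stay, Firm A's choice at the node after M-p and at the node after M-p-E can never be reached regardless of what Firm B does, so varying those choices leaves every outcome unchanged.
Holding the reachable choices fixed and varying the unreachable ones freely already gives 2 × 2 = 4 equivalent strategies.
No other strategy reproduces this row, so those 4 are the full class: L/H/A/Stay, L/H/A/Out, L/H/E/Stay, L/H/E/Out.

4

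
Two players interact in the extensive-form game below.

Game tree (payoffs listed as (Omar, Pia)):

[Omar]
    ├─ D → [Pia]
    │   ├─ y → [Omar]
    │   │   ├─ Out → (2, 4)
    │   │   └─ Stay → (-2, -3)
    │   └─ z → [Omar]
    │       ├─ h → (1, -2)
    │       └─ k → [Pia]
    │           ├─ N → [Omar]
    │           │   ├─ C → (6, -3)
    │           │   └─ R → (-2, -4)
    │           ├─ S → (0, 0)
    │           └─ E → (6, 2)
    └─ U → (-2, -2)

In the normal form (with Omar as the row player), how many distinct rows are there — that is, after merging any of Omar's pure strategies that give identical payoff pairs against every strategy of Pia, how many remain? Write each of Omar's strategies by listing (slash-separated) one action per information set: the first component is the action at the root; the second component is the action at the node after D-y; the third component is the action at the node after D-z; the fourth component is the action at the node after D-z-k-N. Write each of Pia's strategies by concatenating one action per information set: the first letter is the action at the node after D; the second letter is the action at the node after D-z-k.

7

Omar has 16 pure strategies: D/Out/h/C, D/Out/h/R, D/Out/k/C, D/Out/k/R, D/Stay/h/C, D/Stay/h/R, D/Stay/k/C, D/Stay/k/R, U/Out/h/C, U/Out/h/R, U/Out/k/C, U/Out/k/R, U/Stay/h/C, U/Stay/h/R, U/Stay/k/C, U/Stay/k/R. Columns: yN, yS, yE, zN, zS, zE.
{D/Out/h/C, D/Out/h/R} → row (2,4) (2,4) (2,4) (1,-2) (1,-2) (1,-2)
{D/Out/k/C} → row (2,4) (2,4) (2,4) (6,-3) (0,0) (6,2)
{D/Out/k/R} → row (2,4) (2,4) (2,4) (-2,-4) (0,0) (6,2)
{D/Stay/h/C, D/Stay/h/R} → row (-2,-3) (-2,-3) (-2,-3) (1,-2) (1,-2) (1,-2)
{D/Stay/k/C} → row (-2,-3) (-2,-3) (-2,-3) (6,-3) (0,0) (6,2)
{D/Stay/k/R} → row (-2,-3) (-2,-3) (-2,-3) (-2,-4) (0,0) (6,2)
{U/Out/h/C, U/Out/h/R, U/Out/k/C, U/Out/k/R, U/Stay/h/C, U/Stay/h/R, U/Stay/k/C, U/Stay/k/R} → row (-2,-2) (-2,-2) (-2,-2) (-2,-2) (-2,-2) (-2,-2)
That's 7 distinct rows out of 16 strategies.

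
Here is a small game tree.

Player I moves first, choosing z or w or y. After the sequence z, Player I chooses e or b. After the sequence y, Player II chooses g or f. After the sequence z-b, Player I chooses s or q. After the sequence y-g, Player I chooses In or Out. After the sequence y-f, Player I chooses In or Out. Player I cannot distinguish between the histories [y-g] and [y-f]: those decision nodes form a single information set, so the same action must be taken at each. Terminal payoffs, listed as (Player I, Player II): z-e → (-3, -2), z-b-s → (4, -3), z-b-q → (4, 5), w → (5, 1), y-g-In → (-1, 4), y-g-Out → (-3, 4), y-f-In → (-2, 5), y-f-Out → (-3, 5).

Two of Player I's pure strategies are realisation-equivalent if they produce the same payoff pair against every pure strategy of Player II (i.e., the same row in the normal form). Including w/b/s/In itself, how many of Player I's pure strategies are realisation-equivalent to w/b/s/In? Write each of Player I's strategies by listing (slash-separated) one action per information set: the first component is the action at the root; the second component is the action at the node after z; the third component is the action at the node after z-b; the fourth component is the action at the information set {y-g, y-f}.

8

Row for w/b/s/In (columns g, f): (5,1) (5,1).
Under w/b/s/In, Player I's choice at the node after z and at the node after z-b and at the information set {y-g, y-f} can never be reached regardless of what Player II does, so varying those choices leaves every outcome unchanged.
Holding the reachable choices fixed and varying the unreachable ones freely already gives 2 × 2 × 2 = 8 equivalent strategies.
No other strategy reproduces this row, so those 8 are the full class: w/e/s/In, w/e/s/Out, w/e/q/In, w/e/q/Out, w/b/s/In, w/b/s/Out, w/b/q/In, w/b/q/Out.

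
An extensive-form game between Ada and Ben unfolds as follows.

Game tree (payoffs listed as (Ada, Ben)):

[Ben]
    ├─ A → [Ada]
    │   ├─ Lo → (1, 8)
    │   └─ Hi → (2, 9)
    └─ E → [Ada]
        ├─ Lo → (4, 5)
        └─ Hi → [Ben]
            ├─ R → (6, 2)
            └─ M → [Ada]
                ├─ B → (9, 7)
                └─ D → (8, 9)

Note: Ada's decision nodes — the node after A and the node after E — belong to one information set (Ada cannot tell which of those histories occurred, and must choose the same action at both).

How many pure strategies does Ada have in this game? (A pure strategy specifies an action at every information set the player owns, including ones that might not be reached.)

4

Ada owns the information set {A, E} with actions {Lo, Hi} — two choices.
Ada owns the node after E-Hi-M with actions {B, D} — two choices.
A pure strategy fixes one action at each information set independently, so the count is the product 2 × 2 = 4.
(For reference, Ben has 4 pure strategies, giving a 4×4 normal-form matrix.)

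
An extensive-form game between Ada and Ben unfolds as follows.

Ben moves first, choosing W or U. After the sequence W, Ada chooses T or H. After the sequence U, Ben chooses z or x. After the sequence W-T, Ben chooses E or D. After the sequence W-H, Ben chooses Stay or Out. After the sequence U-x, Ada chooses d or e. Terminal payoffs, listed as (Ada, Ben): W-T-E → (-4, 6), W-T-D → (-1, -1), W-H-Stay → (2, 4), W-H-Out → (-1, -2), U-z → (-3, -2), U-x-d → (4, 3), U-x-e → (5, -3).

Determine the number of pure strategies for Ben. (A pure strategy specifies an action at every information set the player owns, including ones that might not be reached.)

16

Ben owns the root with actions {W, U} — two choices.
Ben owns the node after U with actions {z, x} — two choices.
Ben owns the node after W-T with actions {E, D} — two choices.
Ben owns the node after W-H with actions {Stay, Out} — two choices.
A pure strategy fixes one action at each information set independently, so the count is the product 2 × 2 × 2 × 2 = 16.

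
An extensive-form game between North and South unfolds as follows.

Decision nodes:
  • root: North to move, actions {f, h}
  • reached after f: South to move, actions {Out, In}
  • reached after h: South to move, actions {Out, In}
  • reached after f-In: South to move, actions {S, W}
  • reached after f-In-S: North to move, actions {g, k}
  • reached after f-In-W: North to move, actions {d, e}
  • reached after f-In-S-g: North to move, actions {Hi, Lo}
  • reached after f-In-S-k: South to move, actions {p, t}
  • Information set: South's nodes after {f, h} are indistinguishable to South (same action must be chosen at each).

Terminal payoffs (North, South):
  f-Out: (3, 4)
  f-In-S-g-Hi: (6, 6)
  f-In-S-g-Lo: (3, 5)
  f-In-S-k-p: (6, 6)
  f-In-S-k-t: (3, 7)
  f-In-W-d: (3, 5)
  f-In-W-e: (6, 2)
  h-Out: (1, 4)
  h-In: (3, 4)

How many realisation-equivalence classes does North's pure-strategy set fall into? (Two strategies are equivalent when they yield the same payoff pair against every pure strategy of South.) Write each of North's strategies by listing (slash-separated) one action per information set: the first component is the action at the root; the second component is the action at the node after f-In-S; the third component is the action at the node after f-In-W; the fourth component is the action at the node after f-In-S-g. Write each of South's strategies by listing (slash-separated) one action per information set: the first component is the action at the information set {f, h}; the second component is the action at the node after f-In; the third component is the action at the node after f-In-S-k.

7

North has 16 pure strategies: f/g/d/Hi, f/g/d/Lo, f/g/e/Hi, f/g/e/Lo, f/k/d/Hi, f/k/d/Lo, f/k/e/Hi, f/k/e/Lo, h/g/d/Hi, h/g/d/Lo, h/g/e/Hi, h/g/e/Lo, h/k/d/Hi, h/k/d/Lo, h/k/e/Hi, h/k/e/Lo. Columns: Out/S/p, Out/S/t, Out/W/p, Out/W/t, In/S/p, In/S/t, In/W/p, In/W/t.
{f/g/d/Hi} → row (3,4) (3,4) (3,4) (3,4) (6,6) (6,6) (3,5) (3,5)
{f/g/d/Lo} → row (3,4) (3,4) (3,4) (3,4) (3,5) (3,5) (3,5) (3,5)
{f/g/e/Hi} → row (3,4) (3,4) (3,4) (3,4) (6,6) (6,6) (6,2) (6,2)
{f/g/e/Lo} → row (3,4) (3,4) (3,4) (3,4) (3,5) (3,5) (6,2) (6,2)
{f/k/d/Hi, f/k/d/Lo} → row (3,4) (3,4) (3,4) (3,4) (6,6) (3,7) (3,5) (3,5)
{f/k/e/Hi, f/k/e/Lo} → row (3,4) (3,4) (3,4) (3,4) (6,6) (3,7) (6,2) (6,2)
{h/g/d/Hi, h/g/d/Lo, h/g/e/Hi, h/g/e/Lo, h/k/d/Hi, h/k/d/Lo, h/k/e/Hi, h/k/e/Lo} → row (1,4) (1,4) (1,4) (1,4) (3,4) (3,4) (3,4) (3,4)
That's 7 distinct rows out of 16 strategies.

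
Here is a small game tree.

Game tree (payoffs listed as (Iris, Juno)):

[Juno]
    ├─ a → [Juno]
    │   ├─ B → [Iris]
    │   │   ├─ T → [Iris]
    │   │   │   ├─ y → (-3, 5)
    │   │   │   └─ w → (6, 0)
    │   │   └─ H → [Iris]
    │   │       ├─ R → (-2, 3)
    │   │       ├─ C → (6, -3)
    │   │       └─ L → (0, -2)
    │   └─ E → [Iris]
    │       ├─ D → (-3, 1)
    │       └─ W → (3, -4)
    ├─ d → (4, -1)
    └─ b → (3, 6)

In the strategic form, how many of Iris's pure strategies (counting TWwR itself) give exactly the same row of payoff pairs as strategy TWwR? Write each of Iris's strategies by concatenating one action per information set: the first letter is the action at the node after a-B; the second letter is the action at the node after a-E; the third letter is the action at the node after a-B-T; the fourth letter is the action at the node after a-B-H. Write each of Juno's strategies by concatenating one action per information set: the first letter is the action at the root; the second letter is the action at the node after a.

Row for TWwR (columns aB, aE, dB, dE, bB, bE): (6,0) (3,-4) (4,-1) (4,-1) (3,6) (3,6).
Under TWwR, Iris's choice at the node after a-B-H can never be reached regardless of what Juno does, so varying those choices leaves every outcome unchanged.
Holding the reachable choices fixed and varying the unreachable one freely already gives 3 equivalent strategies.
No other strategy reproduces this row, so those 3 are the full class: TWwR, TWwC, TWwL.

3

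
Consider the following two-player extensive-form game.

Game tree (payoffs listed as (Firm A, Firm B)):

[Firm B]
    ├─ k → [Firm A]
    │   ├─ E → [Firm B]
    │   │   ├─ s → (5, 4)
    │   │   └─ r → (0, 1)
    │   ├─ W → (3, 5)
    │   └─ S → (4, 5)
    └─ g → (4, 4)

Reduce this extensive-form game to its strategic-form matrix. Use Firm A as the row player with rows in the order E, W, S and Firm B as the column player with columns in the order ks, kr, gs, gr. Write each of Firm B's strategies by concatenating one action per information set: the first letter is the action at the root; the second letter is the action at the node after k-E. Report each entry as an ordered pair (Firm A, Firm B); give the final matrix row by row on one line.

E: (5,4) (0,1) (4,4) (4,4) | W: (3,5) (3,5) (4,4) (4,4) | S: (4,5) (4,5) (4,4) (4,4)

Row E: ks→(5,4), kr→(0,1), gs→(4,4), gr→(4,4)
Row W: ks→(3,5), kr→(3,5), gs→(4,4), gr→(4,4)
Row S: ks→(4,5), kr→(4,5), gs→(4,4), gr→(4,4)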